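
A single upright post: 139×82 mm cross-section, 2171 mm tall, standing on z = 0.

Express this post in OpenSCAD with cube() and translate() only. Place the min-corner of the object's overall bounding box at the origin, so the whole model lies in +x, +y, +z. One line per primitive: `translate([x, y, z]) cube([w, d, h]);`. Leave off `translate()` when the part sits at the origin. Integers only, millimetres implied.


cube([139, 82, 2171]);


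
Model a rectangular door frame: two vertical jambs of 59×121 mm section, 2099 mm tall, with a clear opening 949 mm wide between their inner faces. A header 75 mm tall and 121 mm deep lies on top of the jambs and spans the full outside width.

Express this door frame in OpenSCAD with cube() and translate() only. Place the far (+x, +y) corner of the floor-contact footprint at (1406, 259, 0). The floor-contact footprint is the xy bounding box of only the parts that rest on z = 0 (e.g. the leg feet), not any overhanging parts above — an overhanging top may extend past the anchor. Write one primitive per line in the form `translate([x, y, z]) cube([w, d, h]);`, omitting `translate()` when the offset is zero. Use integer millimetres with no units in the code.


translate([339, 138, 0]) cube([59, 121, 2099]);
translate([1347, 138, 0]) cube([59, 121, 2099]);
translate([339, 138, 2099]) cube([1067, 121, 75]);


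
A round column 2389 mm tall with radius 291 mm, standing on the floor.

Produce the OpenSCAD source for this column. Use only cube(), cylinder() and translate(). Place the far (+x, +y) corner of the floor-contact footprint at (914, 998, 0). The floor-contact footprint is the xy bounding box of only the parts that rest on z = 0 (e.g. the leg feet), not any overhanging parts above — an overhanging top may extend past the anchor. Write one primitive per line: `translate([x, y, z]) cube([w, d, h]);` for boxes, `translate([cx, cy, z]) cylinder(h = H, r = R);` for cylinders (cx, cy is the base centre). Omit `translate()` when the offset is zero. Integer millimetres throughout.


translate([623, 707, 0]) cylinder(h = 2389, r = 291);


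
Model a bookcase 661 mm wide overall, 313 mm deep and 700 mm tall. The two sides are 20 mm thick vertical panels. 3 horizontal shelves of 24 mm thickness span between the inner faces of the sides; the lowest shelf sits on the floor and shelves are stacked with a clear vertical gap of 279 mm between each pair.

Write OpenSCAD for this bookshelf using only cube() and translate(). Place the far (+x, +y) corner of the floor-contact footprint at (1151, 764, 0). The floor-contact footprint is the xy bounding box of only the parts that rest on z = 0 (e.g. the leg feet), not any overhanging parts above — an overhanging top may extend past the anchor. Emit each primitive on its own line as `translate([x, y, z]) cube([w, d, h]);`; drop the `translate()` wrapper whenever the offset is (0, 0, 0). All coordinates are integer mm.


translate([490, 451, 0]) cube([20, 313, 700]);
translate([1131, 451, 0]) cube([20, 313, 700]);
translate([510, 451, 0]) cube([621, 313, 24]);
translate([510, 451, 303]) cube([621, 313, 24]);
translate([510, 451, 606]) cube([621, 313, 24]);


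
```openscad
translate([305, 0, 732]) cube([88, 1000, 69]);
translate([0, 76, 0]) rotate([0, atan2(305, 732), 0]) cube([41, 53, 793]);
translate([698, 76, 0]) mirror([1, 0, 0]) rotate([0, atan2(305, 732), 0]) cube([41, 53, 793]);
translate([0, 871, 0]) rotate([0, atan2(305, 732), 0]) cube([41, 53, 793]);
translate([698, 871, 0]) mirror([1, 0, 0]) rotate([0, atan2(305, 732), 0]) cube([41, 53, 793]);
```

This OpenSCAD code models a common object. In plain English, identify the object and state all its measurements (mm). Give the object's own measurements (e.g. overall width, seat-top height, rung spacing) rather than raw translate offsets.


A sawhorse. A 88×1000×69 mm beam (x, y, z) sits on two A-frame leg pairs. Each pair is two raked legs of 41×53 mm section (53 mm along y) splaying symmetrically in x. Each leg rises 732 mm vertically over 305 mm of horizontal reach and is 793 mm long along its own axis. Every leg's outer bottom edge rests on the floor and its outer top edge meets a bottom edge of the beam — the left legs (tilting toward +x) meet the beam's −x bottom edge, the right legs (their mirror images, tilting toward −x) meet its +x bottom edge — so the leg tops tuck under the beam, the beam's underside is 732 mm above the floor, and the feet are 698 mm apart outside-to-outside with the beam centred between them. The two leg pairs are set in 76 mm from either end of the beam.


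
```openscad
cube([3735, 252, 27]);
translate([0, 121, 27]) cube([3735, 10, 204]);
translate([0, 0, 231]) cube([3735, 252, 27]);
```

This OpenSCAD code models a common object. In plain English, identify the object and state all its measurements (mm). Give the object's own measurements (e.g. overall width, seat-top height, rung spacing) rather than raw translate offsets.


An I-beam lying along x, 3735 mm long. Overall section height 258 mm. Two flanges 252 mm wide (y) and 27 mm thick, one on the floor and one at the top; a web 10 mm thick runs between them, centred on the flange width.


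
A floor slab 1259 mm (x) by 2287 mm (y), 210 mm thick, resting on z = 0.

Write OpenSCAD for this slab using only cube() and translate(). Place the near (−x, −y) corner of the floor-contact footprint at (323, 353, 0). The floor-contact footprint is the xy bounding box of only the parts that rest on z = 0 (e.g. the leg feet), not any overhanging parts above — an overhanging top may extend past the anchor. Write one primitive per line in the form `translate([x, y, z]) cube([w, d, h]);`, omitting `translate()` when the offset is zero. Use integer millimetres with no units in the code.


translate([323, 353, 0]) cube([1259, 2287, 210]);


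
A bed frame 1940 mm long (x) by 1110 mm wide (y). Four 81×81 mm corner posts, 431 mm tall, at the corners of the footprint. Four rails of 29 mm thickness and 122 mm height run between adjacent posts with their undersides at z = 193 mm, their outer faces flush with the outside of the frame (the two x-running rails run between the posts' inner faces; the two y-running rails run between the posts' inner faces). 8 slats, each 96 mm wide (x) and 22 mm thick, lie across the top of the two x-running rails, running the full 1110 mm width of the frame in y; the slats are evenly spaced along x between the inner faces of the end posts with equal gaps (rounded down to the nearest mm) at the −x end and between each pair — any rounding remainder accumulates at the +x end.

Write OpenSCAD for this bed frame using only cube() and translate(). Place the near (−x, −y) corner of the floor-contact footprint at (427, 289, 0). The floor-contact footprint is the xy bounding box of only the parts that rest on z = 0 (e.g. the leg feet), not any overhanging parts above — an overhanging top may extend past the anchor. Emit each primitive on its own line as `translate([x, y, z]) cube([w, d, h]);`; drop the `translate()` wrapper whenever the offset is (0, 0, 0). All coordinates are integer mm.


translate([427, 289, 0]) cube([81, 81, 431]);
translate([427, 1318, 0]) cube([81, 81, 431]);
translate([2286, 289, 0]) cube([81, 81, 431]);
translate([2286, 1318, 0]) cube([81, 81, 431]);
translate([508, 289, 193]) cube([1778, 29, 122]);
translate([508, 1370, 193]) cube([1778, 29, 122]);
translate([427, 370, 193]) cube([29, 948, 122]);
translate([2338, 370, 193]) cube([29, 948, 122]);
translate([620, 289, 315]) cube([96, 1110, 22]);
translate([828, 289, 315]) cube([96, 1110, 22]);
translate([1036, 289, 315]) cube([96, 1110, 22]);
translate([1244, 289, 315]) cube([96, 1110, 22]);
translate([1452, 289, 315]) cube([96, 1110, 22]);
translate([1660, 289, 315]) cube([96, 1110, 22]);
translate([1868, 289, 315]) cube([96, 1110, 22]);
translate([2076, 289, 315]) cube([96, 1110, 22]);


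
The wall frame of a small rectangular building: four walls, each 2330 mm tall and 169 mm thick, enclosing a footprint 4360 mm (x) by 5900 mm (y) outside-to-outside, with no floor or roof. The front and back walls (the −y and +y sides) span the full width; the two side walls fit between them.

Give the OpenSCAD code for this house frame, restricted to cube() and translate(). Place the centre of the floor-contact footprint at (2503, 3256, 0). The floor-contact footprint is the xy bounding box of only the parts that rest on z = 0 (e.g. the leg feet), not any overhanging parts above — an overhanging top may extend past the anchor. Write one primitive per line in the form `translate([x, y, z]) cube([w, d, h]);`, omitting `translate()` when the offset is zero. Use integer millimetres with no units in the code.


translate([323, 306, 0]) cube([4360, 169, 2330]);
translate([323, 6037, 0]) cube([4360, 169, 2330]);
translate([323, 475, 0]) cube([169, 5562, 2330]);
translate([4514, 475, 0]) cube([169, 5562, 2330]);


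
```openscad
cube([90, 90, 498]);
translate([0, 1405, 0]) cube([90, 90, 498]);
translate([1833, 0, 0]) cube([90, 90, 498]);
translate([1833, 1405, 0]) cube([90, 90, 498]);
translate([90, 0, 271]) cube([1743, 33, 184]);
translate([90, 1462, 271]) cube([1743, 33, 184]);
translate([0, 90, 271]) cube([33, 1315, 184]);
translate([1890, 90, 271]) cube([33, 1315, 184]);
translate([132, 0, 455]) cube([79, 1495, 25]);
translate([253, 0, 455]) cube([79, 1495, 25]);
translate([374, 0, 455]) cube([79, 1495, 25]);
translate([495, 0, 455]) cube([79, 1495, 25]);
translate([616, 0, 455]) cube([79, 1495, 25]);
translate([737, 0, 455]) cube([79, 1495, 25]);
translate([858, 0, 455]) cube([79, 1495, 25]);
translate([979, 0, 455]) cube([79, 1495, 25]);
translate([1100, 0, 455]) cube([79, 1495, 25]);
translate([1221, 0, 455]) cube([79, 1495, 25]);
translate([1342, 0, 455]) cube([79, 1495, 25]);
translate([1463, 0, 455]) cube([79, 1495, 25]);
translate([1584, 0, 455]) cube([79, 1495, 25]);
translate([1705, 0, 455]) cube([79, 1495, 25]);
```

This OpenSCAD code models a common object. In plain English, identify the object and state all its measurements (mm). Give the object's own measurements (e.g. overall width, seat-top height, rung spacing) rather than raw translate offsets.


A bed frame 1923 mm long (x) by 1495 mm wide (y). Four 90×90 mm corner posts, 498 mm tall, at the corners of the footprint. Four rails of 33 mm thickness and 184 mm height run between adjacent posts with their undersides at z = 271 mm, their outer faces flush with the outside of the frame (the two x-running rails run between the posts' inner faces; the two y-running rails run between the posts' inner faces). 14 slats, each 79 mm wide (x) and 25 mm thick, lie across the top of the two x-running rails, running the full 1495 mm width of the frame in y; along x they sit between the end posts with a 42 mm gap after the −x posts and between neighbouring slats, leaving 49 mm before the +x posts.


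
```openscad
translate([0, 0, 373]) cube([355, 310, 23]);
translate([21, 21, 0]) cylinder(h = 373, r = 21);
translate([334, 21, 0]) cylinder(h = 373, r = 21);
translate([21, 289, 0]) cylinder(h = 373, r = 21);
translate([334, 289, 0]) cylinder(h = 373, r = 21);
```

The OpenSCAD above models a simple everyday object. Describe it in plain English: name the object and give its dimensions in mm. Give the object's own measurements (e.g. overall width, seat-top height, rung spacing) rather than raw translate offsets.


A simple wooden stool: a rectangular seat 355 mm (x) by 310 mm (y), 23 mm thick, top face at z = 396 mm, on four round legs, each 42 mm in diameter. The legs rest on z = 0, each leg's axis is inset half a diameter from the nearest pair of seat edges (so the leg's bounding box is flush with the corner).


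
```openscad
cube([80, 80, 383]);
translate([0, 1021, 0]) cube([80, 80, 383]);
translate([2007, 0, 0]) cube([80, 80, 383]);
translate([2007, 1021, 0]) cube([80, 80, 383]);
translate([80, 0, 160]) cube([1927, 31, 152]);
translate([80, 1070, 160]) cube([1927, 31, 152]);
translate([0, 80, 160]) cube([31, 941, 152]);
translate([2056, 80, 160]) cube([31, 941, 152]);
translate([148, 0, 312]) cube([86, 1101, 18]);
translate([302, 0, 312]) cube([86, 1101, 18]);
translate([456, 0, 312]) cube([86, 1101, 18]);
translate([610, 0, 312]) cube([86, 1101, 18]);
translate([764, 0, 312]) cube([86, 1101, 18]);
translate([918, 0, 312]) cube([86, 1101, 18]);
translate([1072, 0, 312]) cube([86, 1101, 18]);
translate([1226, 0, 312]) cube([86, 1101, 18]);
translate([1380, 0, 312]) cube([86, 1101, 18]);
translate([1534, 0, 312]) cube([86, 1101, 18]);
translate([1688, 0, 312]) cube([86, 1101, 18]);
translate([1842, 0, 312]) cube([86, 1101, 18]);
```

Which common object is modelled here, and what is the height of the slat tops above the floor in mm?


A bed frame. The slat-top height is 330 mm.

Four posts, four rails, and a row of slats — a bed frame. Slats sit on the rails at z = 160 + 152 = 312; with slat thickness 18, the top is 330 mm.


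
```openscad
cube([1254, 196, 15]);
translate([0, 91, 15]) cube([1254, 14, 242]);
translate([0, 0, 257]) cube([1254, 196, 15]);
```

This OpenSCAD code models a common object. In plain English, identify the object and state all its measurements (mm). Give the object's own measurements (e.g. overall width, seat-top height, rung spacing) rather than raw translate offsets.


An I-beam lying along x, 1254 mm long. Overall section height 272 mm. Two flanges 196 mm wide (y) and 15 mm thick, one on the floor and one at the top; a web 14 mm thick runs between them, centred on the flange width.


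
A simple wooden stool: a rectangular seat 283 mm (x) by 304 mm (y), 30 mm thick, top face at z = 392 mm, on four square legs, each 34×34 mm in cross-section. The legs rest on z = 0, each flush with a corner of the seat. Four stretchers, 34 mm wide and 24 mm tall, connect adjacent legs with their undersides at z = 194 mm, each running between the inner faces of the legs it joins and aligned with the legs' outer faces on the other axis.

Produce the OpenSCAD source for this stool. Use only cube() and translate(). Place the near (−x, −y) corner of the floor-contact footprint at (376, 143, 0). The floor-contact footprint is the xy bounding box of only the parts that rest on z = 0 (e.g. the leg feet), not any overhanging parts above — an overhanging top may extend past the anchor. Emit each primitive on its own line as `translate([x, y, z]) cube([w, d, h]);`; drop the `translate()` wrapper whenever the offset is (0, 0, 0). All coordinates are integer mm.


translate([376, 143, 362]) cube([283, 304, 30]);
translate([376, 143, 0]) cube([34, 34, 362]);
translate([625, 143, 0]) cube([34, 34, 362]);
translate([376, 413, 0]) cube([34, 34, 362]);
translate([625, 413, 0]) cube([34, 34, 362]);
translate([410, 143, 194]) cube([215, 34, 24]);
translate([410, 413, 194]) cube([215, 34, 24]);
translate([376, 177, 194]) cube([34, 236, 24]);
translate([625, 177, 194]) cube([34, 236, 24]);


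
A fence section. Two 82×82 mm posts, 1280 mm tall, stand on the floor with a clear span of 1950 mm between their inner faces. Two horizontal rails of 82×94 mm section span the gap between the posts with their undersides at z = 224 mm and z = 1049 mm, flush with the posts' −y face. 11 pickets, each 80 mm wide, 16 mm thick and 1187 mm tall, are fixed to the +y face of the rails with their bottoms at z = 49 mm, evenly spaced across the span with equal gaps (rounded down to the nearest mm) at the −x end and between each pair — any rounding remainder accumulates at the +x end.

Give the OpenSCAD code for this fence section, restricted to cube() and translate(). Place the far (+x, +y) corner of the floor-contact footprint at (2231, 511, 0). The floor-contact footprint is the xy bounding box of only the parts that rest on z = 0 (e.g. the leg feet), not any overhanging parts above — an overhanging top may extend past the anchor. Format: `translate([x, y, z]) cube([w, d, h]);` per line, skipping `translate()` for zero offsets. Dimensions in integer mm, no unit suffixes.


translate([117, 429, 0]) cube([82, 82, 1280]);
translate([2149, 429, 0]) cube([82, 82, 1280]);
translate([199, 429, 224]) cube([1950, 82, 94]);
translate([199, 429, 1049]) cube([1950, 82, 94]);
translate([288, 511, 49]) cube([80, 16, 1187]);
translate([457, 511, 49]) cube([80, 16, 1187]);
translate([626, 511, 49]) cube([80, 16, 1187]);
translate([795, 511, 49]) cube([80, 16, 1187]);
translate([964, 511, 49]) cube([80, 16, 1187]);
translate([1133, 511, 49]) cube([80, 16, 1187]);
translate([1302, 511, 49]) cube([80, 16, 1187]);
translate([1471, 511, 49]) cube([80, 16, 1187]);
translate([1640, 511, 49]) cube([80, 16, 1187]);
translate([1809, 511, 49]) cube([80, 16, 1187]);
translate([1978, 511, 49]) cube([80, 16, 1187]);


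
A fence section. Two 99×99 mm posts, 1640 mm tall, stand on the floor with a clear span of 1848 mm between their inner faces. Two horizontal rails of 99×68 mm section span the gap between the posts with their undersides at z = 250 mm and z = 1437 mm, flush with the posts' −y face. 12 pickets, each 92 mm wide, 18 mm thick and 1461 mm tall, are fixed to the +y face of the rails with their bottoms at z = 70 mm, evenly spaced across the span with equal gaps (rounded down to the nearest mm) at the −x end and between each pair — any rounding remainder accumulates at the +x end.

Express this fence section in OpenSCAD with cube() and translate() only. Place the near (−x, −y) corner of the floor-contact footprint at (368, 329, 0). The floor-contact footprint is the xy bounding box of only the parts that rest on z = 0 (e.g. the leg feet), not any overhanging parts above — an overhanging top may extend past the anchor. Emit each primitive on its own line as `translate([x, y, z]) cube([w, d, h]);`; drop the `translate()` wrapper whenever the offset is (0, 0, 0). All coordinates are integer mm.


translate([368, 329, 0]) cube([99, 99, 1640]);
translate([2315, 329, 0]) cube([99, 99, 1640]);
translate([467, 329, 250]) cube([1848, 99, 68]);
translate([467, 329, 1437]) cube([1848, 99, 68]);
translate([524, 428, 70]) cube([92, 18, 1461]);
translate([673, 428, 70]) cube([92, 18, 1461]);
translate([822, 428, 70]) cube([92, 18, 1461]);
translate([971, 428, 70]) cube([92, 18, 1461]);
translate([1120, 428, 70]) cube([92, 18, 1461]);
translate([1269, 428, 70]) cube([92, 18, 1461]);
translate([1418, 428, 70]) cube([92, 18, 1461]);
translate([1567, 428, 70]) cube([92, 18, 1461]);
translate([1716, 428, 70]) cube([92, 18, 1461]);
translate([1865, 428, 70]) cube([92, 18, 1461]);
translate([2014, 428, 70]) cube([92, 18, 1461]);
translate([2163, 428, 70]) cube([92, 18, 1461]);


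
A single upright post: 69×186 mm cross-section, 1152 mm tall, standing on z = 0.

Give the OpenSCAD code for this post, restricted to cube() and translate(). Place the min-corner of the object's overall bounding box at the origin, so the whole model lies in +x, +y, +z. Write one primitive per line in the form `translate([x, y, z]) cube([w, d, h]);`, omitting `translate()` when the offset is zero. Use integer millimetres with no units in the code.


cube([69, 186, 1152]);


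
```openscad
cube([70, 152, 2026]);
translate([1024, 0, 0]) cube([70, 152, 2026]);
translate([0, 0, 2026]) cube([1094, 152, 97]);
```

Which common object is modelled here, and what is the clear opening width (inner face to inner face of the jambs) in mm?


A door frame. The clear opening width is 954 mm.

Two 2026 mm tall posts with a header on top — a door frame. The left jamb is 70 mm wide at x = 0; the right jamb starts at x = 1024. The clear opening is 1024 − 70 = 954 mm.


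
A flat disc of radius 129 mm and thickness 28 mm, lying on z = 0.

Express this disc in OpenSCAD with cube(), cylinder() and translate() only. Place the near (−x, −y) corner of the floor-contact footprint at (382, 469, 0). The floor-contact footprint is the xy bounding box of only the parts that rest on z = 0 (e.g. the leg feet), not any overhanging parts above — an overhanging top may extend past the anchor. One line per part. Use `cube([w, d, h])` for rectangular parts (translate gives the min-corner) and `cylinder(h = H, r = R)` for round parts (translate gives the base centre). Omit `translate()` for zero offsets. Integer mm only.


translate([511, 598, 0]) cylinder(h = 28, r = 129);


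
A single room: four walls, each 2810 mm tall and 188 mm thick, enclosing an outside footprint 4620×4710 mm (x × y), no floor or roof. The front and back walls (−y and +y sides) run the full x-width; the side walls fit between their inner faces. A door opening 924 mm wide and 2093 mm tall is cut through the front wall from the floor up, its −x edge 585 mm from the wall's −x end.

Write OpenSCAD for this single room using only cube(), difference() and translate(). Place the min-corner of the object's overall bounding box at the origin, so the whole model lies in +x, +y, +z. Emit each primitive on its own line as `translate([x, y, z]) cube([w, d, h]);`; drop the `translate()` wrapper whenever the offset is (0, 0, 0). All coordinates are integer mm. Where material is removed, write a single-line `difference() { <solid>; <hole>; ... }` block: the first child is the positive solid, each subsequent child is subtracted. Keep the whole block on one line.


difference() { cube([4620, 188, 2810]); translate([585, 0, 0]) cube([924, 188, 2093]); }
translate([0, 4522, 0]) cube([4620, 188, 2810]);
translate([0, 188, 0]) cube([188, 4334, 2810]);
translate([4432, 188, 0]) cube([188, 4334, 2810]);


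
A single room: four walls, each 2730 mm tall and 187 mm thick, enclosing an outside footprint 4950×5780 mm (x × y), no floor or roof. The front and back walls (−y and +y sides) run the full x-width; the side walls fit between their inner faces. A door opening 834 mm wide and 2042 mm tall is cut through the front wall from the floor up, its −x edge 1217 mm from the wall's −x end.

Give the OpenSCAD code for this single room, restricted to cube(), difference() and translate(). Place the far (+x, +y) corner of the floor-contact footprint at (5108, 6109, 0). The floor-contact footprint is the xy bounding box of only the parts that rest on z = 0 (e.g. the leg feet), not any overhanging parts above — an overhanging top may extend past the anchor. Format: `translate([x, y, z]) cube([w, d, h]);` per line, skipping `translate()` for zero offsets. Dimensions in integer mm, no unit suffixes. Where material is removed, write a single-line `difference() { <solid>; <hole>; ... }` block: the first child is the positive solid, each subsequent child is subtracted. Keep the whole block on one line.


difference() { translate([158, 329, 0]) cube([4950, 187, 2730]); translate([1375, 329, 0]) cube([834, 187, 2042]); }
translate([158, 5922, 0]) cube([4950, 187, 2730]);
translate([158, 516, 0]) cube([187, 5406, 2730]);
translate([4921, 516, 0]) cube([187, 5406, 2730]);


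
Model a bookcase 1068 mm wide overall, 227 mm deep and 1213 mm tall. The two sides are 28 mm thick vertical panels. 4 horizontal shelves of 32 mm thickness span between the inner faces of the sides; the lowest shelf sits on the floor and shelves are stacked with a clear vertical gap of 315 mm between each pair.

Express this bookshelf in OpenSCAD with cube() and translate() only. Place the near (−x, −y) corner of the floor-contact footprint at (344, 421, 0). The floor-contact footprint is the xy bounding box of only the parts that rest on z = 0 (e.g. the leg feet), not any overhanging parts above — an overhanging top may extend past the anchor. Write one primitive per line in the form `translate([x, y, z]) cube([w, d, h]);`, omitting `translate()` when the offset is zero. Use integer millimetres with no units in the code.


translate([344, 421, 0]) cube([28, 227, 1213]);
translate([1384, 421, 0]) cube([28, 227, 1213]);
translate([372, 421, 0]) cube([1012, 227, 32]);
translate([372, 421, 347]) cube([1012, 227, 32]);
translate([372, 421, 694]) cube([1012, 227, 32]);
translate([372, 421, 1041]) cube([1012, 227, 32]);


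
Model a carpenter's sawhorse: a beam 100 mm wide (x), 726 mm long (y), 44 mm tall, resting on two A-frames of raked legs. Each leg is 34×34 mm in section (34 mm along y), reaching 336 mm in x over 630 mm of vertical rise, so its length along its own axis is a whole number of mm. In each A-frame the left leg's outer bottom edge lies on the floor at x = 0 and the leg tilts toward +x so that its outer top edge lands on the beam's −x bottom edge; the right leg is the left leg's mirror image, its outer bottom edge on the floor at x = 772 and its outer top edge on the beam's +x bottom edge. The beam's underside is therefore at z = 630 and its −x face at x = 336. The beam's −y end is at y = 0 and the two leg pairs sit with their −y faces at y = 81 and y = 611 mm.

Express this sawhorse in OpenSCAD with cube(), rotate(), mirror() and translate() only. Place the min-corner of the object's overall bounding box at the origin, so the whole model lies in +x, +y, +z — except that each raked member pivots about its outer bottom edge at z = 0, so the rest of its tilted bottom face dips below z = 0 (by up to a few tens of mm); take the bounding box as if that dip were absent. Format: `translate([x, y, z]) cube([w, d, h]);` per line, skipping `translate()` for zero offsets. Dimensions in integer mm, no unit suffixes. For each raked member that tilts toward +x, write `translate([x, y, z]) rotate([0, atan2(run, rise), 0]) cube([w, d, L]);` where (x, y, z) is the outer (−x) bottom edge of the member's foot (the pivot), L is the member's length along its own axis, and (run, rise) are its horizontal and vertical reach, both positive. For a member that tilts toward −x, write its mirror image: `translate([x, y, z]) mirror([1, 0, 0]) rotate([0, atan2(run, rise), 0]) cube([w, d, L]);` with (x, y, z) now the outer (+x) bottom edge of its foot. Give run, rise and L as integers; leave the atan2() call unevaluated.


// leg length = √(336² + 630²) = 714
// right-leg outer foot x = 2·336 + 100 = 772
// beam min-corner = (336, 0, 630)
translate([336, 0, 630]) cube([100, 726, 44]);
translate([0, 81, 0]) rotate([0, atan2(336, 630), 0]) cube([34, 34, 714]);
translate([772, 81, 0]) mirror([1, 0, 0]) rotate([0, atan2(336, 630), 0]) cube([34, 34, 714]);
translate([0, 611, 0]) rotate([0, atan2(336, 630), 0]) cube([34, 34, 714]);
translate([772, 611, 0]) mirror([1, 0, 0]) rotate([0, atan2(336, 630), 0]) cube([34, 34, 714]);


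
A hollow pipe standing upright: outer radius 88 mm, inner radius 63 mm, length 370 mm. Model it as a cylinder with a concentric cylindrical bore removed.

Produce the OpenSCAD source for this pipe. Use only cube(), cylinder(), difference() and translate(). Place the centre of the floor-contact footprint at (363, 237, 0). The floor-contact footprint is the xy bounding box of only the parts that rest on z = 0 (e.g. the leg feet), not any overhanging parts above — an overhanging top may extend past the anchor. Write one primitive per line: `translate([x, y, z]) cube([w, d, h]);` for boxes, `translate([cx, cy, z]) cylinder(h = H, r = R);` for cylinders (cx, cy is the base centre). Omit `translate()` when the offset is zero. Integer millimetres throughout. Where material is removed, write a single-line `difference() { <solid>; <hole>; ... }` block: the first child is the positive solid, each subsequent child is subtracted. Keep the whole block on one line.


difference() { translate([363, 237, 0]) cylinder(h = 370, r = 88); translate([363, 237, 0]) cylinder(h = 370, r = 63); }


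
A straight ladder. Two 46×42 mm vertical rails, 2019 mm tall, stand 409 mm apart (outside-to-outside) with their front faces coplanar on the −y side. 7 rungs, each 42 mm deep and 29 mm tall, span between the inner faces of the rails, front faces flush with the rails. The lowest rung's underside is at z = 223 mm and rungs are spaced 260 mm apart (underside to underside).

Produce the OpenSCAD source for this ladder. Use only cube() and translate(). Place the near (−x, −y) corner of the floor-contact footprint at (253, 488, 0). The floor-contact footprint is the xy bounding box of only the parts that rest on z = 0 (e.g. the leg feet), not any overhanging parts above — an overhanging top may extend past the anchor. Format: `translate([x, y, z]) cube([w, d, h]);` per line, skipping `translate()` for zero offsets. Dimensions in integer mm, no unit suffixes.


// rung span = 409 - 2*46 = 317
// rung[k] z = 223 + k*260
translate([253, 488, 0]) cube([46, 42, 2019]);
translate([616, 488, 0]) cube([46, 42, 2019]);
translate([299, 488, 223]) cube([317, 42, 29]);
translate([299, 488, 483]) cube([317, 42, 29]);
translate([299, 488, 743]) cube([317, 42, 29]);
translate([299, 488, 1003]) cube([317, 42, 29]);
translate([299, 488, 1263]) cube([317, 42, 29]);
translate([299, 488, 1523]) cube([317, 42, 29]);
translate([299, 488, 1783]) cube([317, 42, 29]);


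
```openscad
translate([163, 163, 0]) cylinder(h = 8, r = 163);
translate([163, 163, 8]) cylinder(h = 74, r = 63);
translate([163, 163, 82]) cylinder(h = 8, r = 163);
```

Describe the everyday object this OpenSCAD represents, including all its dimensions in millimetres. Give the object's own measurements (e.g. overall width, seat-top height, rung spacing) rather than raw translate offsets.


A spool: two coaxial disc flanges of radius 163 mm and thickness 8 mm, joined by a core cylinder of radius 63 mm and height 74 mm. The lower flange rests on z = 0 and the three cylinders share a vertical axis.


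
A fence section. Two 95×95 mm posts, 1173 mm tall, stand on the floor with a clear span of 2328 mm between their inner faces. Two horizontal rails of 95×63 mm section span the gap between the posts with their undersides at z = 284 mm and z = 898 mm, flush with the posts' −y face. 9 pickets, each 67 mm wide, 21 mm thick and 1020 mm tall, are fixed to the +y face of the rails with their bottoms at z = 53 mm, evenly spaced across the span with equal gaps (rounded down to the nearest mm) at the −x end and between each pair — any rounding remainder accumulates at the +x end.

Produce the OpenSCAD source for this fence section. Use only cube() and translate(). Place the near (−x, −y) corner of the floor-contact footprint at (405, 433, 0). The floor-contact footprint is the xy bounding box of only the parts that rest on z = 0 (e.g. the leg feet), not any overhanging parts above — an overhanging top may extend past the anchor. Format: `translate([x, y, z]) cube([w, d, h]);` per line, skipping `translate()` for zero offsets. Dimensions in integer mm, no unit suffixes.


translate([405, 433, 0]) cube([95, 95, 1173]);
translate([2828, 433, 0]) cube([95, 95, 1173]);
translate([500, 433, 284]) cube([2328, 95, 63]);
translate([500, 433, 898]) cube([2328, 95, 63]);
translate([672, 528, 53]) cube([67, 21, 1020]);
translate([911, 528, 53]) cube([67, 21, 1020]);
translate([1150, 528, 53]) cube([67, 21, 1020]);
translate([1389, 528, 53]) cube([67, 21, 1020]);
translate([1628, 528, 53]) cube([67, 21, 1020]);
translate([1867, 528, 53]) cube([67, 21, 1020]);
translate([2106, 528, 53]) cube([67, 21, 1020]);
translate([2345, 528, 53]) cube([67, 21, 1020]);
translate([2584, 528, 53]) cube([67, 21, 1020]);


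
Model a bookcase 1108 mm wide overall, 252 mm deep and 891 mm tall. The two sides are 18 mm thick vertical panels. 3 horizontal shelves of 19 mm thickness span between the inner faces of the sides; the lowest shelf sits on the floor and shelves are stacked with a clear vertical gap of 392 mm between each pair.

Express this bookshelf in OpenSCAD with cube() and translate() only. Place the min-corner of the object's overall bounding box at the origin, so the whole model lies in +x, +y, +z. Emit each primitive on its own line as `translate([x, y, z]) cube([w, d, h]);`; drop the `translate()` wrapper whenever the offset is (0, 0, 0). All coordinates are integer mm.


cube([18, 252, 891]);
translate([1090, 0, 0]) cube([18, 252, 891]);
translate([18, 0, 0]) cube([1072, 252, 19]);
translate([18, 0, 411]) cube([1072, 252, 19]);
translate([18, 0, 822]) cube([1072, 252, 19]);


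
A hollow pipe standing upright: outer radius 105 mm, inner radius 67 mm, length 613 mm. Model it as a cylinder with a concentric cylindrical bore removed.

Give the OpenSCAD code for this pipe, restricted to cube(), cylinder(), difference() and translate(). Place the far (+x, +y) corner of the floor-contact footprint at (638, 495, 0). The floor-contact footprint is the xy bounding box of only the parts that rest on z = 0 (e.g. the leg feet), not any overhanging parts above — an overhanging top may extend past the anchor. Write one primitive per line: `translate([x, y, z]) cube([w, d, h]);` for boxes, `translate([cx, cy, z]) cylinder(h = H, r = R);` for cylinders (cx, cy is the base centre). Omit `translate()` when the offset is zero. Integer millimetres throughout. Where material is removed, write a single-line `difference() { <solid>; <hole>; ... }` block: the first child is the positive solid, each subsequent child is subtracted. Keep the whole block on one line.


difference() { translate([533, 390, 0]) cylinder(h = 613, r = 105); translate([533, 390, 0]) cylinder(h = 613, r = 67); }


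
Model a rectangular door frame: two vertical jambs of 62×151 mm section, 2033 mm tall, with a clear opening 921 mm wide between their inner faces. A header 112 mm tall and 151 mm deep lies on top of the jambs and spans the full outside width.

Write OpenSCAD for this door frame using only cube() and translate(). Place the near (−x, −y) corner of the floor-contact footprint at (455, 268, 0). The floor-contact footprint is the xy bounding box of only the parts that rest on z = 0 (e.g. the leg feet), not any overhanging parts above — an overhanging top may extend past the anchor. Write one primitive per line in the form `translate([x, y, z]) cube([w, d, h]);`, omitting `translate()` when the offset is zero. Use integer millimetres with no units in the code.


translate([455, 268, 0]) cube([62, 151, 2033]);
translate([1438, 268, 0]) cube([62, 151, 2033]);
translate([455, 268, 2033]) cube([1045, 151, 112]);


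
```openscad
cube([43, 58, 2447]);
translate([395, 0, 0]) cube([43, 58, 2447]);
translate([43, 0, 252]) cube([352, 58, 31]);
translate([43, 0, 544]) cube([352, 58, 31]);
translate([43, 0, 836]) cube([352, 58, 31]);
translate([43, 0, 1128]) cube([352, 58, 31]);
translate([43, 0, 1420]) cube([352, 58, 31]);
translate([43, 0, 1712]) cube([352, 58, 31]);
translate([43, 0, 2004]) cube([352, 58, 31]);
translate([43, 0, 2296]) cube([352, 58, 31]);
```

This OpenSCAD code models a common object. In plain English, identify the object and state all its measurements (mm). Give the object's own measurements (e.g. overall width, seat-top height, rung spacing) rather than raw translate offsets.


A straight ladder. Two 43×58 mm vertical rails, 2447 mm tall, stand 438 mm apart (outside-to-outside) with their front faces coplanar on the −y side. 8 rungs, each 58 mm deep and 31 mm tall, span between the inner faces of the rails, front faces flush with the rails. The lowest rung's underside is at z = 252 mm and rungs are spaced 292 mm apart (underside to underside).


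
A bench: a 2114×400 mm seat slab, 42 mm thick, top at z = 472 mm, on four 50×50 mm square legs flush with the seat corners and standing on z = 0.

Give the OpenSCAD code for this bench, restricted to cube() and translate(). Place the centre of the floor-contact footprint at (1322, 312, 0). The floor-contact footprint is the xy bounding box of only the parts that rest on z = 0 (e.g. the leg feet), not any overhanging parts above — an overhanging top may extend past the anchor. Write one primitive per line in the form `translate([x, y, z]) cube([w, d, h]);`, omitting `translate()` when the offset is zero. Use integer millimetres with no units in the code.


translate([265, 112, 430]) cube([2114, 400, 42]);
translate([265, 112, 0]) cube([50, 50, 430]);
translate([265, 462, 0]) cube([50, 50, 430]);
translate([2329, 112, 0]) cube([50, 50, 430]);
translate([2329, 462, 0]) cube([50, 50, 430]);


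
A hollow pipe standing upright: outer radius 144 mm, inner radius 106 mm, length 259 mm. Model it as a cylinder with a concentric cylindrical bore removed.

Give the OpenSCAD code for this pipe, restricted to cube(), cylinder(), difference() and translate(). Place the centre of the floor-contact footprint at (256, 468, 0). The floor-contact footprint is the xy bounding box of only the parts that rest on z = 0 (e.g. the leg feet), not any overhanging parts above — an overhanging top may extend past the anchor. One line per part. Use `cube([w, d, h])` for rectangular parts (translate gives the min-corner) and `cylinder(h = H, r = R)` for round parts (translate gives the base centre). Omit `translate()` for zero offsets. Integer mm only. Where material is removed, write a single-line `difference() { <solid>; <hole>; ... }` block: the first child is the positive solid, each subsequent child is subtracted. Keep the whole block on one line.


difference() { translate([256, 468, 0]) cylinder(h = 259, r = 144); translate([256, 468, 0]) cylinder(h = 259, r = 106); }


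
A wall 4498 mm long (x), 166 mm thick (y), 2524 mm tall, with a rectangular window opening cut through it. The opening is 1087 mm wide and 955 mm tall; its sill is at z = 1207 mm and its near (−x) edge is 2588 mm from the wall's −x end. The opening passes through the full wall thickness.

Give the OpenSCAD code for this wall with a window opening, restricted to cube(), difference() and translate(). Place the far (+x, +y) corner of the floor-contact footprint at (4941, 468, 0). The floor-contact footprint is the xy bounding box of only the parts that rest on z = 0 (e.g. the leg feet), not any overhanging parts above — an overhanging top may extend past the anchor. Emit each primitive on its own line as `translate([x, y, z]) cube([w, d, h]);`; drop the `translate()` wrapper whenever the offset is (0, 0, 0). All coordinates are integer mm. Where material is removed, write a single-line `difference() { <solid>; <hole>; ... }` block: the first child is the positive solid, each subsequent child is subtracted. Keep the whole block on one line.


difference() { translate([443, 302, 0]) cube([4498, 166, 2524]); translate([3031, 302, 1207]) cube([1087, 166, 955]); }


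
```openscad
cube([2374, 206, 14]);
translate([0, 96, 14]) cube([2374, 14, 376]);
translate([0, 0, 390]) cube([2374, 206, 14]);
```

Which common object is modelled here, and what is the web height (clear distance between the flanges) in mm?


An I-beam. The web height is 376 mm.

Two wide flanges with a thin centred web — an I-beam. Overall 404 mm minus two 14 mm flanges gives a web of 404 − 2·14 = 376 mm.


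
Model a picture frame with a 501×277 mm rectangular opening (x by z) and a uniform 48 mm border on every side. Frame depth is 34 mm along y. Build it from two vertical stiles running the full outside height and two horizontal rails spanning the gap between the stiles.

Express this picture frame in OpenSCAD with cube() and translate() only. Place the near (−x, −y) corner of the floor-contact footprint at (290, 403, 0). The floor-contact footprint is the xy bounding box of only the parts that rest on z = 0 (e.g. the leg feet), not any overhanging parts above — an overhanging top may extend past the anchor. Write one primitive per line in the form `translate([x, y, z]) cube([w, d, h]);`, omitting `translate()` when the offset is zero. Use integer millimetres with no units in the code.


translate([290, 403, 0]) cube([48, 34, 373]);
translate([839, 403, 0]) cube([48, 34, 373]);
translate([338, 403, 0]) cube([501, 34, 48]);
translate([338, 403, 325]) cube([501, 34, 48]);


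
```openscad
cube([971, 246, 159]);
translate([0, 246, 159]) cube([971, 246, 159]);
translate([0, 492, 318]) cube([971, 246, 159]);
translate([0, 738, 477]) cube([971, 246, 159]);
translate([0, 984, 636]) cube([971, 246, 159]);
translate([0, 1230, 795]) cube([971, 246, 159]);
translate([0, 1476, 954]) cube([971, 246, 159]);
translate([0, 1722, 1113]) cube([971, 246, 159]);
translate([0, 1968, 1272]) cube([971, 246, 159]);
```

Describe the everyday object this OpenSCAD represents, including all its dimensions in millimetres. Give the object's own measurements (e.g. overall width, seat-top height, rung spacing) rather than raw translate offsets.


A straight staircase of 9 solid steps. Each step is 971 mm wide (x), 246 mm deep (y, the going) and 159 mm tall (the rise). The first step rests on the floor; each subsequent step sits one going further in +y and one rise higher in +z, directly behind and above the previous step with no overlap.
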